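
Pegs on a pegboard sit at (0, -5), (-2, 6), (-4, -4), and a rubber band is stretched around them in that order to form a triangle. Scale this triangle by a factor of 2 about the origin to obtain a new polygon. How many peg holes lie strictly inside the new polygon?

By the shoelace formula, twice the signed area is |[0·6 − (-2)·(-5)] + [(-2)·(-4) − (-4)·6] + [(-4)·(-5) − 0·(-4)]| = 42, so the area is 21.
Along each edge there are gcd(|Δx|,|Δy|)+1 lattice points, so counting each shared vertex once the boundary has gcd(2,11) + gcd(2,10) + gcd(4,1) = 1+2+1 = 4.
Scaling by 2 multiplies the area by 2² = 4 (so the new area is 84) and multiplies the boundary lattice-point count by 2, giving 8.
By Pick's theorem, the interior count of the dilated polygon is 84 − 8/2 + 1 = 81.

81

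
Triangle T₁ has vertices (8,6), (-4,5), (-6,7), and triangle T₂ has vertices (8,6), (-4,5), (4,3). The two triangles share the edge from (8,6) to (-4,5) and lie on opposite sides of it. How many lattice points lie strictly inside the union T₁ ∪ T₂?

27

The union is the simple quadrilateral with vertices (8,6), (-6,7), (-4,5), (4,3) in order.
Using the shoelace formula, 2A = |[8·7 − (-6)·6] + [(-6)·5 − (-4)·7] + [(-4)·3 − 4·5] + [4·6 − 8·3]| = 58, so the area is 29.
The number of boundary lattice points is Σ gcd(|Δx|,|Δy|) = gcd(14,1) + gcd(2,2) + gcd(8,2) + gcd(4,3) = 1+2+2+1 = 6.
By Pick's theorem I = A − B/2 + 1 = 29 − 6/2 + 1 = 27.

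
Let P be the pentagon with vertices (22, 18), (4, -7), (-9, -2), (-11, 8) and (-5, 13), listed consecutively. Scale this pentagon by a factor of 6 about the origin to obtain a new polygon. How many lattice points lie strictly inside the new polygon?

15643

By the shoelace formula, twice the signed area is |[22·(-7) − 4·18] + [4·(-2) − (-9)·(-7)] + [(-9)·8 − (-11)·(-2)] + [(-11)·13 − (-5)·8] + [(-5)·18 − 22·13]| = 870, so the area is 435.
Summing gcd(|Δx|,|Δy|) over the edges gives the boundary count: gcd(18,25) + gcd(13,5) + gcd(2,10) + gcd(6,5) + gcd(27,5) = 1+1+2+1+1 = 6.
Scaling by 6 multiplies the area by 6² = 36 (so the new area is 15660) and multiplies the boundary lattice-point count by 6, giving 36.
By Pick's theorem, the interior count of the dilated polygon is 15660 − 36/2 + 1 = 15643.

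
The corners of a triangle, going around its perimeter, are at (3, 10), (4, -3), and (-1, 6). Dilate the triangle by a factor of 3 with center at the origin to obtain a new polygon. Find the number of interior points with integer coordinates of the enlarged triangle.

Using the shoelace formula, 2A = |(3·(-3) − 4·10) + (4·6 − (-1)·(-3)) + ((-1)·10 − 3·6)| = 56, so the area is 28.
The number of boundary lattice points is Σ gcd(|Δx|,|Δy|) = gcd(1,13) + gcd(5,9) + gcd(4,4) = 1+1+4 = 6.
Scaling by 3 multiplies the area by 3² = 9 (so the new area is 252) and multiplies the boundary lattice-point count by 3, giving 18.
By Pick's theorem, the interior count of the dilated polygon is 252 − 18/2 + 1 = 244.

244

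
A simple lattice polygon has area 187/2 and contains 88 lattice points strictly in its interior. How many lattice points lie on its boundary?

Pick's theorem gives A = I + B/2 − 1, so B = 2(A − I + 1) = 2(187/2 − 88 + 1) = 13.

13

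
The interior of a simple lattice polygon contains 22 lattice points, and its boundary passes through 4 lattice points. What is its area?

23

Pick's theorem states A = I + B/2 − 1, so A = 22 + 4/2 − 1 = 23.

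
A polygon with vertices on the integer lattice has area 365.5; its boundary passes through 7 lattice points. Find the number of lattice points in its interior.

363

Pick's theorem A = I + B/2 − 1 rearranges to I = A − B/2 + 1 = 365.5 − 7/2 + 1 = 363.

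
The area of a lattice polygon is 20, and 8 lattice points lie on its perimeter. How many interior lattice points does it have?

From Pick's theorem, I = A − B/2 + 1 = 20 − 8/2 + 1 = 17.

17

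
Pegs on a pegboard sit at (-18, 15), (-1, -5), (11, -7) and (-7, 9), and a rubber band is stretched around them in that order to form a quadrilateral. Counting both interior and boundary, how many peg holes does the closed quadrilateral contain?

141

Using the shoelace formula, 2A = |[(-18)·(-5) − (-1)·15] + [(-1)·(-7) − 11·(-5)] + [11·9 − (-7)·(-7)] + [(-7)·15 − (-18)·9]| = 274, so the area is 137.
Summing gcd(|Δx|,|Δy|) over the edges gives the boundary count: gcd(17,20) + gcd(12,2) + gcd(18,16) + gcd(11,6) = 1+2+2+1 = 6.
Pick's theorem gives I = A − B/2 + 1 = 137 − 6/2 + 1 = 135, so the closed region contains I + B = 135 + 6 = 141 lattice points.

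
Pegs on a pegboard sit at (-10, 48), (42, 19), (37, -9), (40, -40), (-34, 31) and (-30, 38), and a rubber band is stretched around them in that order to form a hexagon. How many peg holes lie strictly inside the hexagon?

2968

The shoelace formula gives twice the area as |[(-10)·19 − 42·48] + [42·(-9) − 37·19] + [37·(-40) − 40·(-9)] + [40·31 − (-34)·(-40)] + [(-34)·38 − (-30)·31] + [(-30)·48 − (-10)·38]| = 5949, so the area is 2974.5.
The number of boundary lattice points is Σ gcd(|Δx|,|Δy|) = gcd(52,29) + gcd(5,28) + gcd(3,31) + gcd(74,71) + gcd(4,7) + gcd(20,10) = 1+1+1+1+1+10 = 15.
Pick's theorem gives I = A − B/2 + 1 = 2974.5 − 15/2 + 1 = 2968.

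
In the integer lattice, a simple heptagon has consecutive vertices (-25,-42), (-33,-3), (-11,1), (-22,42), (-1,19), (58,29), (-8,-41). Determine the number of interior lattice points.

By the shoelace formula, twice the signed area is |((-25)·(-3) − (-33)·(-42)) + ((-33)·1 − (-11)·(-3)) + ((-11)·42 − (-22)·1) + ((-22)·19 − (-1)·42) + ((-1)·29 − 58·19) + (58·(-41) − (-8)·29) + ((-8)·(-42) − (-25)·(-41))| = 6159, so the area is 6159/2.
Summing gcd(|Δx|,|Δy|) over the edges gives the boundary count: gcd(8,39) + gcd(22,4) + gcd(11,41) + gcd(21,23) + gcd(59,10) + gcd(66,70) + gcd(17,1) = 1+2+1+1+1+2+1 = 9.
By Pick's theorem A = I + B/2 − 1, so I = 6159/2 − 9/2 + 1 = 3076.

3076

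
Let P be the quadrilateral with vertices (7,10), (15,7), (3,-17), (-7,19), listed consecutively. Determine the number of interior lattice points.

314

Using the shoelace formula, 2A = |[7·7 − 15·10] + [15·(-17) − 3·7] + [3·19 − (-7)·(-17)] + [(-7)·10 − 7·19]| = 642, so the area is 321.
Summing gcd(|Δx|,|Δy|) over the edges gives the boundary count: gcd(8,3) + gcd(12,24) + gcd(10,36) + gcd(14,9) = 1+12+2+1 = 16.
Pick's theorem gives I = A − B/2 + 1 = 321 − 16/2 + 1 = 314.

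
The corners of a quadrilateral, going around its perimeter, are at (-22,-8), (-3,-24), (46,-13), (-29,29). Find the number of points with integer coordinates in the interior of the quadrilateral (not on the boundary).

By the shoelace formula, twice the signed area is |((-22)·(-24) − (-3)·(-8)) + ((-3)·(-13) − 46·(-24)) + (46·29 − (-29)·(-13)) + ((-29)·(-8) − (-22)·29)| = 3474, so the area is 1737.
The number of boundary lattice points is Σ gcd(|Δx|,|Δy|) = gcd(19,16) + gcd(49,11) + gcd(75,42) + gcd(7,37) = 1+1+3+1 = 6.
Pick's theorem gives I = A − B/2 + 1 = 1737 − 6/2 + 1 = 1735.

1735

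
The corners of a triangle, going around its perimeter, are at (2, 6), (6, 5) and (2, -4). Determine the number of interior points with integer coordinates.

15

Using the shoelace formula, 2A = |(2·5 − 6·6) + (6·(-4) − 2·5) + (2·6 − 2·(-4))| = 40, so the area is 20.
Along each edge there are gcd(|Δx|,|Δy|)+1 lattice points, so counting each shared vertex once the boundary has gcd(4,1) + gcd(4,9) + gcd(0,10) = 1+1+10 = 12.
By Pick's theorem A = I + B/2 − 1, so I = 20 − 12/2 + 1 = 15.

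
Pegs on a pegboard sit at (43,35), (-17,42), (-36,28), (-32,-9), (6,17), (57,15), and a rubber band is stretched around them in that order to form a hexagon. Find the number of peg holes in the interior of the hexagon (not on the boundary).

The shoelace formula gives twice the area as |[43·42 − (-17)·35] + [(-17)·28 − (-36)·42] + [(-36)·(-9) − (-32)·28] + [(-32)·17 − 6·(-9)] + [6·15 − 57·17] + [57·35 − 43·15]| = 4638, so the area is 2319.
The number of boundary lattice points is Σ gcd(|Δx|,|Δy|) = gcd(60,7) + gcd(19,14) + gcd(4,37) + gcd(38,26) + gcd(51,2) + gcd(14,20) = 1+1+1+2+1+2 = 8.
By Pick's theorem A = I + B/2 − 1, so I = 2319 − 8/2 + 1 = 2316.

2316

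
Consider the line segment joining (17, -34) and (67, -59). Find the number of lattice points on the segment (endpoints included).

26

The number of lattice points on a segment between lattice points is gcd(|Δx|,|Δy|) + 1 = gcd(50,25) + 1 = 25 + 1 = 26.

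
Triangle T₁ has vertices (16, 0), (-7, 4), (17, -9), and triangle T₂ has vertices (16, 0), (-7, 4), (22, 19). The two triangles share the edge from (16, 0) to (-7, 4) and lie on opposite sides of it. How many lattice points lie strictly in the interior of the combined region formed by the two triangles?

The union is the simple quadrilateral with vertices (16, 0), (17, -9), (-7, 4), (22, 19) in order.
The shoelace formula gives twice the area as |(16·(-9) − 17·0) + (17·4 − (-7)·(-9)) + ((-7)·19 − 22·4) + (22·0 − 16·19)| = 664, so the area is 332.
Summing gcd(|Δx|,|Δy|) over the edges gives the boundary count: gcd(1,9) + gcd(24,13) + gcd(29,15) + gcd(6,19) = 1+1+1+1 = 4.
By Pick's theorem I = A − B/2 + 1 = 332 − 4/2 + 1 = 331.

331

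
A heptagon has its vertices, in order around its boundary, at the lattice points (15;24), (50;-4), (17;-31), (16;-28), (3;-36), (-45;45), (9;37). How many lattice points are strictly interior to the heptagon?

By the shoelace formula, twice the signed area is |(15·(-4) − 50·24) + (50·(-31) − 17·(-4)) + (17·(-28) − 16·(-31)) + (16·(-36) − 3·(-28)) + (3·45 − (-45)·(-36)) + ((-45)·37 − 9·45) + (9·24 − 15·37)| = 7108, so the area is 3554.
Along each edge there are gcd(|Δx|,|Δy|)+1 lattice points, so counting each shared vertex once the boundary has gcd(35,28) + gcd(33,27) + gcd(1,3) + gcd(13,8) + gcd(48,81) + gcd(54,8) + gcd(6,13) = 7+3+1+1+3+2+1 = 18.
Pick's theorem gives I = A − B/2 + 1 = 3554 − 18/2 + 1 = 3546.

3546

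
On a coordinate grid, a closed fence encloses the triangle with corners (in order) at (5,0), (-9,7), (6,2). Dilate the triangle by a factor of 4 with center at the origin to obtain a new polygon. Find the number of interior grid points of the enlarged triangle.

255

By the shoelace formula, twice the signed area is |[5·7 − (-9)·0] + [(-9)·2 − 6·7] + [6·0 − 5·2]| = 35, so the area is 17.5.
Summing gcd(|Δx|,|Δy|) over the edges gives the boundary count: gcd(14,7) + gcd(15,5) + gcd(1,2) = 7+5+1 = 13.
Scaling by 4 multiplies the area by 4² = 16 (so the new area is 280) and multiplies the boundary lattice-point count by 4, giving 52.
By Pick's theorem, the interior count of the dilated polygon is 280 − 52/2 + 1 = 255.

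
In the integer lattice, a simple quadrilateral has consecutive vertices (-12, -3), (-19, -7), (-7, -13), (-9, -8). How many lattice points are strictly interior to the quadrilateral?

44

By the shoelace formula, twice the signed area is |[(-12)·(-7) − (-19)·(-3)] + [(-19)·(-13) − (-7)·(-7)] + [(-7)·(-8) − (-9)·(-13)] + [(-9)·(-3) − (-12)·(-8)]| = 95, so the area is 47.5.
Summing gcd(|Δx|,|Δy|) over the edges gives the boundary count: gcd(7,4) + gcd(12,6) + gcd(2,5) + gcd(3,5) = 1+6+1+1 = 9.
By Pick's theorem A = I + B/2 − 1, so I = 47.5 − 9/2 + 1 = 44.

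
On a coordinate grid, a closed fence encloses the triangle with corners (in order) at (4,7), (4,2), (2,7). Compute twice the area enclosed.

10

Using the shoelace formula, 2A = |(4·2 − 4·7) + (4·7 − 2·2) + (2·7 − 4·7)| = 10, so the area is 5.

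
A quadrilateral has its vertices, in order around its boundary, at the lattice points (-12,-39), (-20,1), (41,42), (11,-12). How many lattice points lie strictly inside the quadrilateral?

The shoelace formula gives twice the area as |[(-12)·1 − (-20)·(-39)] + [(-20)·42 − 41·1] + [41·(-12) − 11·42] + [11·(-39) − (-12)·(-12)]| = 3200, so the area is 1600.
The number of boundary lattice points is Σ gcd(|Δx|,|Δy|) = gcd(8,40) + gcd(61,41) + gcd(30,54) + gcd(23,27) = 8+1+6+1 = 16.
By Pick's theorem A = I + B/2 − 1, so I = 1600 − 16/2 + 1 = 1593.

1593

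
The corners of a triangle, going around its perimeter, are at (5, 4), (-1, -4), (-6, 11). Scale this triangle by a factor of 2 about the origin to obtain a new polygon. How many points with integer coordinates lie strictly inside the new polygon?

By the shoelace formula, twice the signed area is |[5·(-4) − (-1)·4] + [(-1)·11 − (-6)·(-4)] + [(-6)·4 − 5·11]| = 130, so the area is 65.
Along each edge there are gcd(|Δx|,|Δy|)+1 lattice points, so counting each shared vertex once the boundary has gcd(6,8) + gcd(5,15) + gcd(11,7) = 2+5+1 = 8.
Scaling by 2 multiplies the area by 2² = 4 (so the new area is 260) and multiplies the boundary lattice-point count by 2, giving 16.
By Pick's theorem, the interior count of the dilated polygon is 260 − 16/2 + 1 = 253.

253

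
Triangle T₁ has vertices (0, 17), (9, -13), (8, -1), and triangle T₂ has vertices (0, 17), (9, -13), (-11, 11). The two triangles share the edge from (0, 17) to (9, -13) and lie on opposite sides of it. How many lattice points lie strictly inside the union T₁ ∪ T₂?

228

The union is the simple quadrilateral with vertices (0, 17), (8, -1), (9, -13), (-11, 11) in order.
By the shoelace formula, twice the signed area is |(0·(-1) − 8·17) + (8·(-13) − 9·(-1)) + (9·11 − (-11)·(-13)) + ((-11)·17 − 0·11)| = 462, so the area is 231.
The number of boundary lattice points is Σ gcd(|Δx|,|Δy|) = gcd(8,18) + gcd(1,12) + gcd(20,24) + gcd(11,6) = 2+1+4+1 = 8.
By Pick's theorem I = A − B/2 + 1 = 231 − 8/2 + 1 = 228.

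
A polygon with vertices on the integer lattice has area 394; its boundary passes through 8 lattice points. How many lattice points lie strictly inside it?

Pick's theorem A = I + B/2 − 1 rearranges to I = A − B/2 + 1 = 394 − 8/2 + 1 = 391.

391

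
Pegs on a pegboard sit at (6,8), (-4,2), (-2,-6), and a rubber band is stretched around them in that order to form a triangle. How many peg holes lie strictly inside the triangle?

The shoelace formula gives twice the area as |[6·2 − (-4)·8] + [(-4)·(-6) − (-2)·2] + [(-2)·8 − 6·(-6)]| = 92, so the area is 46.
The number of boundary lattice points is Σ gcd(|Δx|,|Δy|) = gcd(10,6) + gcd(2,8) + gcd(8,14) = 2+2+2 = 6.
By Pick's theorem A = I + B/2 − 1, so I = 46 − 6/2 + 1 = 44.

44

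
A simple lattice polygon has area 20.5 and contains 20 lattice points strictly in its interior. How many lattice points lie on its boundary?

Pick's theorem gives A = I + B/2 − 1, so B = 2(A − I + 1) = 2(20.5 − 20 + 1) = 3.

3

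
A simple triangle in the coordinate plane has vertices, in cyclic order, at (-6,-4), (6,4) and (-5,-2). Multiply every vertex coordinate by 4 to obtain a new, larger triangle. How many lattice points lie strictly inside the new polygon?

117

The shoelace formula gives twice the area as |((-6)·4 − 6·(-4)) + (6·(-2) − (-5)·4) + ((-5)·(-4) − (-6)·(-2))| = 16, so the area is 8.
Summing gcd(|Δx|,|Δy|) over the edges gives the boundary count: gcd(12,8) + gcd(11,6) + gcd(1,2) = 4+1+1 = 6.
Scaling by 4 multiplies the area by 4² = 16 (so the new area is 128) and multiplies the boundary lattice-point count by 4, giving 24.
By Pick's theorem, the interior count of the dilated polygon is 128 − 24/2 + 1 = 117.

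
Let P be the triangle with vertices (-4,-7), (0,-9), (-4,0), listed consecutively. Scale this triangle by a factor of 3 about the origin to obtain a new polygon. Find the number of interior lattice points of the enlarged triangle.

112

By the shoelace formula, twice the signed area is |((-4)·(-9) − 0·(-7)) + (0·0 − (-4)·(-9)) + ((-4)·(-7) − (-4)·0)| = 28, so the area is 14.
The number of boundary lattice points is Σ gcd(|Δx|,|Δy|) = gcd(4,2) + gcd(4,9) + gcd(0,7) = 2+1+7 = 10.
Scaling by 3 multiplies the area by 3² = 9 (so the new area is 126) and multiplies the boundary lattice-point count by 3, giving 30.
By Pick's theorem, the interior count of the dilated polygon is 126 − 30/2 + 1 = 112.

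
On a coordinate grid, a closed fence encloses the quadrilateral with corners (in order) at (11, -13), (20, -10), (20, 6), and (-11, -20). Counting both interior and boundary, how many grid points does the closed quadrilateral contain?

By the shoelace formula, twice the signed area is |[11·(-10) − 20·(-13)] + [20·6 − 20·(-10)] + [20·(-20) − (-11)·6] + [(-11)·(-13) − 11·(-20)]| = 499, so the area is 249.5.
Along each edge there are gcd(|Δx|,|Δy|)+1 lattice points, so counting each shared vertex once the boundary has gcd(9,3) + gcd(0,16) + gcd(31,26) + gcd(22,7) = 3+16+1+1 = 21.
Pick's theorem gives I = A − B/2 + 1 = 249.5 − 21/2 + 1 = 240, so the closed region contains I + B = 240 + 21 = 261 lattice points.

261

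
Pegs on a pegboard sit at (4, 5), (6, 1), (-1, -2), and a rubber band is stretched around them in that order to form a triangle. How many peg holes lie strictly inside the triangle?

16

The shoelace formula gives twice the area as |(4·1 − 6·5) + (6·(-2) − (-1)·1) + ((-1)·5 − 4·(-2))| = 34, so the area is 17.
Summing gcd(|Δx|,|Δy|) over the edges gives the boundary count: gcd(2,4) + gcd(7,3) + gcd(5,7) = 2+1+1 = 4.
By Pick's theorem A = I + B/2 − 1, so I = 17 − 4/2 + 1 = 16.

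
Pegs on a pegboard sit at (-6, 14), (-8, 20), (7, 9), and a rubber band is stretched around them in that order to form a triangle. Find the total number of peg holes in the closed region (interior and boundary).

By the shoelace formula, twice the signed area is |[(-6)·20 − (-8)·14] + [(-8)·9 − 7·20] + [7·14 − (-6)·9]| = 68, so the area is 34.
Summing gcd(|Δx|,|Δy|) over the edges gives the boundary count: gcd(2,6) + gcd(15,11) + gcd(13,5) = 2+1+1 = 4.
Pick's theorem gives I = A − B/2 + 1 = 34 − 4/2 + 1 = 33, so the closed region contains I + B = 33 + 4 = 37 lattice points.

37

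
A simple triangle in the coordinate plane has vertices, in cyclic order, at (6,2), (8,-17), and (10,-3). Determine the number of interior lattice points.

The shoelace formula gives twice the area as |(6·(-17) − 8·2) + (8·(-3) − 10·(-17)) + (10·2 − 6·(-3))| = 66, so the area is 33.
Summing gcd(|Δx|,|Δy|) over the edges gives the boundary count: gcd(2,19) + gcd(2,14) + gcd(4,5) = 1+2+1 = 4.
Pick's theorem gives I = A − B/2 + 1 = 33 − 4/2 + 1 = 32.

32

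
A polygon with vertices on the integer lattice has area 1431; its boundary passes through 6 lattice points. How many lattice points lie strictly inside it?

1429

Pick's theorem A = I + B/2 − 1 rearranges to I = A − B/2 + 1 = 1431 − 6/2 + 1 = 1429.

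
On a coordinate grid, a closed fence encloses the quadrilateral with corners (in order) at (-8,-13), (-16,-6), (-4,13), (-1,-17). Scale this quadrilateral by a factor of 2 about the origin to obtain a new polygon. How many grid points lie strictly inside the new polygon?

863

The shoelace formula gives twice the area as |[(-8)·(-6) − (-16)·(-13)] + [(-16)·13 − (-4)·(-6)] + [(-4)·(-17) − (-1)·13] + [(-1)·(-13) − (-8)·(-17)]| = 434, so the area is 217.
Summing gcd(|Δx|,|Δy|) over the edges gives the boundary count: gcd(8,7) + gcd(12,19) + gcd(3,30) + gcd(7,4) = 1+1+3+1 = 6.
Scaling by 2 multiplies the area by 2² = 4 (so the new area is 868) and multiplies the boundary lattice-point count by 2, giving 12.
By Pick's theorem, the interior count of the dilated polygon is 868 − 12/2 + 1 = 863.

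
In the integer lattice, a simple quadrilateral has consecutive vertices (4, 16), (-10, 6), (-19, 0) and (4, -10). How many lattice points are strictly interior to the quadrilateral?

281

The shoelace formula gives twice the area as |[4·6 − (-10)·16] + [(-10)·0 − (-19)·6] + [(-19)·(-10) − 4·0] + [4·16 − 4·(-10)]| = 592, so the area is 296.
Summing gcd(|Δx|,|Δy|) over the edges gives the boundary count: gcd(14,10) + gcd(9,6) + gcd(23,10) + gcd(0,26) = 2+3+1+26 = 32.
By Pick's theorem A = I + B/2 − 1, so I = 296 − 32/2 + 1 = 281.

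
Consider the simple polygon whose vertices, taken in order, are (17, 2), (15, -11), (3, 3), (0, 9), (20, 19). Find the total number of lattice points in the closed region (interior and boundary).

The shoelace formula gives twice the area as |[17·(-11) − 15·2] + [15·3 − 3·(-11)] + [3·9 − 0·3] + [0·19 − 20·9] + [20·2 − 17·19]| = 575, so the area is 575/2.
The number of boundary lattice points is Σ gcd(|Δx|,|Δy|) = gcd(2,13) + gcd(12,14) + gcd(3,6) + gcd(20,10) + gcd(3,17) = 1+2+3+10+1 = 17.
Pick's theorem gives I = A − B/2 + 1 = 575/2 − 17/2 + 1 = 280, so the closed region contains I + B = 280 + 17 = 297 lattice points.

297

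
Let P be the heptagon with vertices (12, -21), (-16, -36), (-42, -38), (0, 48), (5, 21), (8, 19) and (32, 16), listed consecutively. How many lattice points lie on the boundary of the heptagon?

11

Summing gcd(|Δx|,|Δy|) over the edges gives the boundary count: gcd(28,15) + gcd(26,2) + gcd(42,86) + gcd(5,27) + gcd(3,2) + gcd(24,3) + gcd(20,37) = 1+2+2+1+1+3+1 = 11.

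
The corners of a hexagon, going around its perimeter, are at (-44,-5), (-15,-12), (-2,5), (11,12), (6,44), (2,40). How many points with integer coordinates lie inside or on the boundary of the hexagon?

Using the shoelace formula, 2A = |((-44)·(-12) − (-15)·(-5)) + ((-15)·5 − (-2)·(-12)) + ((-2)·12 − 11·5) + (11·44 − 6·12) + (6·40 − 2·44) + (2·(-5) − (-44)·40)| = 2589, so the area is 1294.5.
Summing gcd(|Δx|,|Δy|) over the edges gives the boundary count: gcd(29,7) + gcd(13,17) + gcd(13,7) + gcd(5,32) + gcd(4,4) + gcd(46,45) = 1+1+1+1+4+1 = 9.
Pick's theorem gives I = A − B/2 + 1 = 1294.5 − 9/2 + 1 = 1291, so the closed region contains I + B = 1291 + 9 = 1300 lattice points.

1300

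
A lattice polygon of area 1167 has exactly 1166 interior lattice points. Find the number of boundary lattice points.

4

Pick's theorem gives A = I + B/2 − 1, so B = 2(A − I + 1) = 2(1167 − 1166 + 1) = 4.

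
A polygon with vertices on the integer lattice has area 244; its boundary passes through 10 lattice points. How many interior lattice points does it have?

240

Pick's theorem A = I + B/2 − 1 rearranges to I = A − B/2 + 1 = 244 − 10/2 + 1 = 240.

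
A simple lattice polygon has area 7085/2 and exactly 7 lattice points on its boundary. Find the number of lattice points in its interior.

3540

Pick's theorem A = I + B/2 − 1 rearranges to I = A − B/2 + 1 = 7085/2 − 7/2 + 1 = 3540.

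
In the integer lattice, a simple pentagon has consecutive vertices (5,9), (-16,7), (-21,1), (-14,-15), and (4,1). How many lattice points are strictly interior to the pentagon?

356

By the shoelace formula, twice the signed area is |(5·7 − (-16)·9) + ((-16)·1 − (-21)·7) + ((-21)·(-15) − (-14)·1) + ((-14)·1 − 4·(-15)) + (4·9 − 5·1)| = 716, so the area is 358.
Summing gcd(|Δx|,|Δy|) over the edges gives the boundary count: gcd(21,2) + gcd(5,6) + gcd(7,16) + gcd(18,16) + gcd(1,8) = 1+1+1+2+1 = 6.
By Pick's theorem A = I + B/2 − 1, so I = 358 − 6/2 + 1 = 356.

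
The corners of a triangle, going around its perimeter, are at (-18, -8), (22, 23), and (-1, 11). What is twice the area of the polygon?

By the shoelace formula, twice the signed area is |[(-18)·23 − 22·(-8)] + [22·11 − (-1)·23] + [(-1)·(-8) − (-18)·11]| = 233, so the area is 233/2.

233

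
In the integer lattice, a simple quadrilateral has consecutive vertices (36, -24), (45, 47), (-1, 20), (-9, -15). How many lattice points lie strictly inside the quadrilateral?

2330

The shoelace formula gives twice the area as |(36·47 − 45·(-24)) + (45·20 − (-1)·47) + ((-1)·(-15) − (-9)·20) + ((-9)·(-24) − 36·(-15))| = 4670, so the area is 2335.
The number of boundary lattice points is Σ gcd(|Δx|,|Δy|) = gcd(9,71) + gcd(46,27) + gcd(8,35) + gcd(45,9) = 1+1+1+9 = 12.
By Pick's theorem A = I + B/2 − 1, so I = 2335 − 12/2 + 1 = 2330.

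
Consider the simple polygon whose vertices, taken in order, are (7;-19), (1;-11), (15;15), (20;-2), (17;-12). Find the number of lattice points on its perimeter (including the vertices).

7

Along each edge there are gcd(|Δx|,|Δy|)+1 lattice points, so counting each shared vertex once the boundary has gcd(6,8) + gcd(14,26) + gcd(5,17) + gcd(3,10) + gcd(10,7) = 2+2+1+1+1 = 7.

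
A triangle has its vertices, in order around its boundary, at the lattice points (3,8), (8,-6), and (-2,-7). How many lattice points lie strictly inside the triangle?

70

By the shoelace formula, twice the signed area is |[3·(-6) − 8·8] + [8·(-7) − (-2)·(-6)] + [(-2)·8 − 3·(-7)]| = 145, so the area is 145/2.
Along each edge there are gcd(|Δx|,|Δy|)+1 lattice points, so counting each shared vertex once the boundary has gcd(5,14) + gcd(10,1) + gcd(5,15) = 1+1+5 = 7.
By Pick's theorem A = I + B/2 − 1, so I = 145/2 − 7/2 + 1 = 70.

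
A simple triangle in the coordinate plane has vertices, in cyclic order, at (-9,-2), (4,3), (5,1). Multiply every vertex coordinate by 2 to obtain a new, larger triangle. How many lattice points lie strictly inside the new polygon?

60

Using the shoelace formula, 2A = |[(-9)·3 − 4·(-2)] + [4·1 − 5·3] + [5·(-2) − (-9)·1]| = 31, so the area is 15.5.
The number of boundary lattice points is Σ gcd(|Δx|,|Δy|) = gcd(13,5) + gcd(1,2) + gcd(14,3) = 1+1+1 = 3.
Scaling by 2 multiplies the area by 2² = 4 (so the new area is 62) and multiplies the boundary lattice-point count by 2, giving 6.
By Pick's theorem, the interior count of the dilated polygon is 62 − 6/2 + 1 = 60.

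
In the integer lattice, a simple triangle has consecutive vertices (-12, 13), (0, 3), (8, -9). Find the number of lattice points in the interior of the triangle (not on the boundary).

The shoelace formula gives twice the area as |((-12)·3 − 0·13) + (0·(-9) − 8·3) + (8·13 − (-12)·(-9))| = 64, so the area is 32.
The number of boundary lattice points is Σ gcd(|Δx|,|Δy|) = gcd(12,10) + gcd(8,12) + gcd(20,22) = 2+4+2 = 8.
Pick's theorem gives I = A − B/2 + 1 = 32 − 8/2 + 1 = 29.

29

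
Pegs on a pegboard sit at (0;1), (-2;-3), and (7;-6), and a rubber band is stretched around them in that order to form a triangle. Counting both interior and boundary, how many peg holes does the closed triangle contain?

By the shoelace formula, twice the signed area is |[0·(-3) − (-2)·1] + [(-2)·(-6) − 7·(-3)] + [7·1 − 0·(-6)]| = 42, so the area is 21.
Along each edge there are gcd(|Δx|,|Δy|)+1 lattice points, so counting each shared vertex once the boundary has gcd(2,4) + gcd(9,3) + gcd(7,7) = 2+3+7 = 12.
Pick's theorem gives I = A − B/2 + 1 = 21 − 12/2 + 1 = 16, so the closed region contains I + B = 16 + 12 = 28 lattice points.

28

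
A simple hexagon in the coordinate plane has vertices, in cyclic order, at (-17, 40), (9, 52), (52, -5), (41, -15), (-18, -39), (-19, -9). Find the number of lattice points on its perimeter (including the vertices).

The number of boundary lattice points is Σ gcd(|Δx|,|Δy|) = gcd(26,12) + gcd(43,57) + gcd(11,10) + gcd(59,24) + gcd(1,30) + gcd(2,49) = 2+1+1+1+1+1 = 7.

7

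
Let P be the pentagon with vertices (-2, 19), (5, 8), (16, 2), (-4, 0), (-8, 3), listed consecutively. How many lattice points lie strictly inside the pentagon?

187

By the shoelace formula, twice the signed area is |((-2)·8 − 5·19) + (5·2 − 16·8) + (16·0 − (-4)·2) + ((-4)·3 − (-8)·0) + ((-8)·19 − (-2)·3)| = 379, so the area is 189.5.
Along each edge there are gcd(|Δx|,|Δy|)+1 lattice points, so counting each shared vertex once the boundary has gcd(7,11) + gcd(11,6) + gcd(20,2) + gcd(4,3) + gcd(6,16) = 1+1+2+1+2 = 7.
Pick's theorem gives I = A − B/2 + 1 = 189.5 − 7/2 + 1 = 187.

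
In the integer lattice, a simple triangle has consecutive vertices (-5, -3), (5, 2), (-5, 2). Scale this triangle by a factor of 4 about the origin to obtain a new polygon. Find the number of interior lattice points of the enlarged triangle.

361

By the shoelace formula, twice the signed area is |((-5)·2 − 5·(-3)) + (5·2 − (-5)·2) + ((-5)·(-3) − (-5)·2)| = 50, so the area is 25.
Along each edge there are gcd(|Δx|,|Δy|)+1 lattice points, so counting each shared vertex once the boundary has gcd(10,5) + gcd(10,0) + gcd(0,5) = 5+10+5 = 20.
Scaling by 4 multiplies the area by 4² = 16 (so the new area is 400) and multiplies the boundary lattice-point count by 4, giving 80.
By Pick's theorem, the interior count of the dilated polygon is 400 − 80/2 + 1 = 361.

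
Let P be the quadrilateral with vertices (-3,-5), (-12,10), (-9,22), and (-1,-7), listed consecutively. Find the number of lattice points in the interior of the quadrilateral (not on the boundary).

94

The shoelace formula gives twice the area as |((-3)·10 − (-12)·(-5)) + ((-12)·22 − (-9)·10) + ((-9)·(-7) − (-1)·22) + ((-1)·(-5) − (-3)·(-7))| = 195, so the area is 97.5.
Along each edge there are gcd(|Δx|,|Δy|)+1 lattice points, so counting each shared vertex once the boundary has gcd(9,15) + gcd(3,12) + gcd(8,29) + gcd(2,2) = 3+3+1+2 = 9.
By Pick's theorem A = I + B/2 − 1, so I = 97.5 − 9/2 + 1 = 94.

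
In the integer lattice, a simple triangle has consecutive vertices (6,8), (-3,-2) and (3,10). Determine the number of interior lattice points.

21

The shoelace formula gives twice the area as |[6·(-2) − (-3)·8] + [(-3)·10 − 3·(-2)] + [3·8 − 6·10]| = 48, so the area is 24.
The number of boundary lattice points is Σ gcd(|Δx|,|Δy|) = gcd(9,10) + gcd(6,12) + gcd(3,2) = 1+6+1 = 8.
Pick's theorem gives I = A − B/2 + 1 = 24 − 8/2 + 1 = 21.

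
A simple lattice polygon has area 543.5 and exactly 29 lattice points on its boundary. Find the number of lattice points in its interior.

530

From Pick's theorem, I = A − B/2 + 1 = 543.5 − 29/2 + 1 = 530.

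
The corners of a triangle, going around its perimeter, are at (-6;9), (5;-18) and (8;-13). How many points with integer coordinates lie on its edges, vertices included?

The number of boundary lattice points is Σ gcd(|Δx|,|Δy|) = gcd(11,27) + gcd(3,5) + gcd(14,22) = 1+1+2 = 4.

4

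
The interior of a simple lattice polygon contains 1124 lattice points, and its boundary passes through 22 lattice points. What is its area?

Pick's theorem states A = I + B/2 − 1, so A = 1124 + 22/2 − 1 = 1134.

1134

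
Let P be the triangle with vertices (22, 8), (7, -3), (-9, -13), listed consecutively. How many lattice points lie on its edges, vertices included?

4

The number of boundary lattice points is Σ gcd(|Δx|,|Δy|) = gcd(15,11) + gcd(16,10) + gcd(31,21) = 1+2+1 = 4.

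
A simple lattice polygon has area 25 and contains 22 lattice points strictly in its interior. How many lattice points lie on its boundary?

8

Pick's theorem gives A = I + B/2 − 1, so B = 2(A − I + 1) = 2(25 − 22 + 1) = 8.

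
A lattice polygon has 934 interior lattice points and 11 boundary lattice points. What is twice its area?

By Pick's theorem, A = I + B/2 − 1 = 934 + 11/2 − 1 = 1877/2.
Hence 2A = 1877.

1877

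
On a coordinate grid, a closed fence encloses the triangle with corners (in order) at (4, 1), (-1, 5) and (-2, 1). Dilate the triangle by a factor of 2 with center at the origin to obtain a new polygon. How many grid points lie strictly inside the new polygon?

The shoelace formula gives twice the area as |(4·5 − (-1)·1) + ((-1)·1 − (-2)·5) + ((-2)·1 − 4·1)| = 24, so the area is 12.
The number of boundary lattice points is Σ gcd(|Δx|,|Δy|) = gcd(5,4) + gcd(1,4) + gcd(6,0) = 1+1+6 = 8.
Scaling by 2 multiplies the area by 2² = 4 (so the new area is 48) and multiplies the boundary lattice-point count by 2, giving 16.
By Pick's theorem, the interior count of the dilated polygon is 48 − 16/2 + 1 = 41.

41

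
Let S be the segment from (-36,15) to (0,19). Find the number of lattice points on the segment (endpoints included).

5

The number of lattice points on a segment between lattice points is gcd(|Δx|,|Δy|) + 1 = gcd(36,4) + 1 = 4 + 1 = 5.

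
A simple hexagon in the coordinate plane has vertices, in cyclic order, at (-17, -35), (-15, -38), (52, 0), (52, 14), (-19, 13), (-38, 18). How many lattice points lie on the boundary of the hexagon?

Along each edge there are gcd(|Δx|,|Δy|)+1 lattice points, so counting each shared vertex once the boundary has gcd(2,3) + gcd(67,38) + gcd(0,14) + gcd(71,1) + gcd(19,5) + gcd(21,53) = 1+1+14+1+1+1 = 19.

19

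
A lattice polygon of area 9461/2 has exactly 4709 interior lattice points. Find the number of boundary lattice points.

45

Pick's theorem gives A = I + B/2 − 1, so B = 2(A − I + 1) = 2(9461/2 − 4709 + 1) = 45.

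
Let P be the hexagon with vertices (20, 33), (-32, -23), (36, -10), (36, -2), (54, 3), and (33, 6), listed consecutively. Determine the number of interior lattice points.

1713

The shoelace formula gives twice the area as |[20·(-23) − (-32)·33] + [(-32)·(-10) − 36·(-23)] + [36·(-2) − 36·(-10)] + [36·3 − 54·(-2)] + [54·6 − 33·3] + [33·33 − 20·6]| = 3442, so the area is 1721.
Along each edge there are gcd(|Δx|,|Δy|)+1 lattice points, so counting each shared vertex once the boundary has gcd(52,56) + gcd(68,13) + gcd(0,8) + gcd(18,5) + gcd(21,3) + gcd(13,27) = 4+1+8+1+3+1 = 18.
By Pick's theorem A = I + B/2 − 1, so I = 1721 − 18/2 + 1 = 1713.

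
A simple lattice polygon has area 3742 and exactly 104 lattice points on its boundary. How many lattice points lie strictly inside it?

From Pick's theorem, I = A − B/2 + 1 = 3742 − 104/2 + 1 = 3691.

3691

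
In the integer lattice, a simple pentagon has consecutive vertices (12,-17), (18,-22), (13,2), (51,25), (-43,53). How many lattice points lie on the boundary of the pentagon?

10

Summing gcd(|Δx|,|Δy|) over the edges gives the boundary count: gcd(6,5) + gcd(5,24) + gcd(38,23) + gcd(94,28) + gcd(55,70) = 1+1+1+2+5 = 10.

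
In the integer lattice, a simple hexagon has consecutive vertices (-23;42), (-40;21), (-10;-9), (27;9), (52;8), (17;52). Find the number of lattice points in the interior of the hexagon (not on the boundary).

The shoelace formula gives twice the area as |((-23)·21 − (-40)·42) + ((-40)·(-9) − (-10)·21) + ((-10)·9 − 27·(-9)) + (27·8 − 52·9) + (52·52 − 17·8) + (17·42 − (-23)·52)| = 6146, so the area is 3073.
Along each edge there are gcd(|Δx|,|Δy|)+1 lattice points, so counting each shared vertex once the boundary has gcd(17,21) + gcd(30,30) + gcd(37,18) + gcd(25,1) + gcd(35,44) + gcd(40,10) = 1+30+1+1+1+10 = 44.
Pick's theorem gives I = A − B/2 + 1 = 3073 − 44/2 + 1 = 3052.

3052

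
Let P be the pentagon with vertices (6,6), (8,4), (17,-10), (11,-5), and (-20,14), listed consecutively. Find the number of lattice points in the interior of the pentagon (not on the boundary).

146

By the shoelace formula, twice the signed area is |(6·4 − 8·6) + (8·(-10) − 17·4) + (17·(-5) − 11·(-10)) + (11·14 − (-20)·(-5)) + ((-20)·6 − 6·14)| = 297, so the area is 297/2.
Summing gcd(|Δx|,|Δy|) over the edges gives the boundary count: gcd(2,2) + gcd(9,14) + gcd(6,5) + gcd(31,19) + gcd(26,8) = 2+1+1+1+2 = 7.
Pick's theorem gives I = A − B/2 + 1 = 297/2 − 7/2 + 1 = 146.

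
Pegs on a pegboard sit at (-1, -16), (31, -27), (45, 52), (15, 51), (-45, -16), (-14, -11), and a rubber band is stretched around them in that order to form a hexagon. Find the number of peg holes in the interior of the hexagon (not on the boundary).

3700

Using the shoelace formula, 2A = |[(-1)·(-27) − 31·(-16)] + [31·52 − 45·(-27)] + [45·51 − 15·52] + [15·(-16) − (-45)·51] + [(-45)·(-11) − (-14)·(-16)] + [(-14)·(-16) − (-1)·(-11)]| = 7404, so the area is 3702.
The number of boundary lattice points is Σ gcd(|Δx|,|Δy|) = gcd(32,11) + gcd(14,79) + gcd(30,1) + gcd(60,67) + gcd(31,5) + gcd(13,5) = 1+1+1+1+1+1 = 6.
By Pick's theorem A = I + B/2 − 1, so I = 3702 − 6/2 + 1 = 3700.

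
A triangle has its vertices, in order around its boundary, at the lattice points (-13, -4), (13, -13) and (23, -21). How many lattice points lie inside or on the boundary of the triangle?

By the shoelace formula, twice the signed area is |((-13)·(-13) − 13·(-4)) + (13·(-21) − 23·(-13)) + (23·(-4) − (-13)·(-21))| = 118, so the area is 59.
The number of boundary lattice points is Σ gcd(|Δx|,|Δy|) = gcd(26,9) + gcd(10,8) + gcd(36,17) = 1+2+1 = 4.
Pick's theorem gives I = A − B/2 + 1 = 59 − 4/2 + 1 = 58, so the closed region contains I + B = 58 + 4 = 62 lattice points.

62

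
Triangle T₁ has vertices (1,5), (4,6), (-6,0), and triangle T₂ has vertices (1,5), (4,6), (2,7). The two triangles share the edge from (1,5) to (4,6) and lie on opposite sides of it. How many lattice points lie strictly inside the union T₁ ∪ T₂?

5

The union is the simple quadrilateral with vertices (1,5), (-6,0), (4,6), (2,7) in order.
Using the shoelace formula, 2A = |[1·0 − (-6)·5] + [(-6)·6 − 4·0] + [4·7 − 2·6] + [2·5 − 1·7]| = 13, so the area is 13/2.
Along each edge there are gcd(|Δx|,|Δy|)+1 lattice points, so counting each shared vertex once the boundary has gcd(7,5) + gcd(10,6) + gcd(2,1) + gcd(1,2) = 1+2+1+1 = 5.
By Pick's theorem I = A − B/2 + 1 = 13/2 − 5/2 + 1 = 5.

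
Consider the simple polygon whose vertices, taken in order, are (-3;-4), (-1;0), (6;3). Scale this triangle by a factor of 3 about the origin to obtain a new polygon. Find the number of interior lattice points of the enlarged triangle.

Using the shoelace formula, 2A = |((-3)·0 − (-1)·(-4)) + ((-1)·3 − 6·0) + (6·(-4) − (-3)·3)| = 22, so the area is 11.
The number of boundary lattice points is Σ gcd(|Δx|,|Δy|) = gcd(2,4) + gcd(7,3) + gcd(9,7) = 2+1+1 = 4.
Scaling by 3 multiplies the area by 3² = 9 (so the new area is 99) and multiplies the boundary lattice-point count by 3, giving 12.
By Pick's theorem, the interior count of the dilated polygon is 99 − 12/2 + 1 = 94.

94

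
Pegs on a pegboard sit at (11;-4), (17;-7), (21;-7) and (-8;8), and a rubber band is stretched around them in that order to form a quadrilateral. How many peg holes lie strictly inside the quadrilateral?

Using the shoelace formula, 2A = |[11·(-7) − 17·(-4)] + [17·(-7) − 21·(-7)] + [21·8 − (-8)·(-7)] + [(-8)·(-4) − 11·8]| = 75, so the area is 75/2.
Summing gcd(|Δx|,|Δy|) over the edges gives the boundary count: gcd(6,3) + gcd(4,0) + gcd(29,15) + gcd(19,12) = 3+4+1+1 = 9.
Pick's theorem gives I = A − B/2 + 1 = 75/2 − 9/2 + 1 = 34.

34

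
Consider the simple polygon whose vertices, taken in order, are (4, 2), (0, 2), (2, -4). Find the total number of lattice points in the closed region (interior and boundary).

Using the shoelace formula, 2A = |[4·2 − 0·2] + [0·(-4) − 2·2] + [2·2 − 4·(-4)]| = 24, so the area is 12.
Summing gcd(|Δx|,|Δy|) over the edges gives the boundary count: gcd(4,0) + gcd(2,6) + gcd(2,6) = 4+2+2 = 8.
Pick's theorem gives I = A − B/2 + 1 = 12 − 8/2 + 1 = 9, so the closed region contains I + B = 9 + 8 = 17 lattice points.

17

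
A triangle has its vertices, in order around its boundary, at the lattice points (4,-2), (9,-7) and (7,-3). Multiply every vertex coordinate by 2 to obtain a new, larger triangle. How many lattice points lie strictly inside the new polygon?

Using the shoelace formula, 2A = |[4·(-7) − 9·(-2)] + [9·(-3) − 7·(-7)] + [7·(-2) − 4·(-3)]| = 10, so the area is 5.
The number of boundary lattice points is Σ gcd(|Δx|,|Δy|) = gcd(5,5) + gcd(2,4) + gcd(3,1) = 5+2+1 = 8.
Scaling by 2 multiplies the area by 2² = 4 (so the new area is 20) and multiplies the boundary lattice-point count by 2, giving 16.
By Pick's theorem, the interior count of the dilated polygon is 20 − 16/2 + 1 = 13.

13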